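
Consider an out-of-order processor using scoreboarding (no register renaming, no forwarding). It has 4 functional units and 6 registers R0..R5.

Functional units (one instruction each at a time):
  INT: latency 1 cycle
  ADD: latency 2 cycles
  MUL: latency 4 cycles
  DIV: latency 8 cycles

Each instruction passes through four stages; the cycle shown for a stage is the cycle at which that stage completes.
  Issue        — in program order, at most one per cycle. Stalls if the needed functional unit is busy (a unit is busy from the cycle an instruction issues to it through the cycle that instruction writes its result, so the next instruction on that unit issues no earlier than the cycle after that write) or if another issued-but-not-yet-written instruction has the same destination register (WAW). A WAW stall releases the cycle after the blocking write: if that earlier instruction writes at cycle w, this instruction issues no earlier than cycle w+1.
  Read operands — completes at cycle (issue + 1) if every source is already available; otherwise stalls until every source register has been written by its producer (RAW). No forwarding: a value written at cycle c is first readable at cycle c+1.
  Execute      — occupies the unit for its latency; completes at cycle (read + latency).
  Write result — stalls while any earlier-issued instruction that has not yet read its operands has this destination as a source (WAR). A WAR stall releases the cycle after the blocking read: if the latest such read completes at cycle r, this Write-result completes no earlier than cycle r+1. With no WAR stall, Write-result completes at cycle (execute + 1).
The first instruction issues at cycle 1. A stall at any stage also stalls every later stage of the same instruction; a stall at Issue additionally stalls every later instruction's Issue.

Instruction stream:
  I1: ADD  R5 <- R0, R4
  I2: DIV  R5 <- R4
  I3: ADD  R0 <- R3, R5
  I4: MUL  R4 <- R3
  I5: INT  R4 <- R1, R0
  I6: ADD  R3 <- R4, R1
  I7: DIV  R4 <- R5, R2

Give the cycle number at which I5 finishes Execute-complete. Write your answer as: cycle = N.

cycle = 22

  I1 | 1 | 2 | 4 | 5
  I2 | 6 | 7 | 15 | 16   WAW R5: wait I1 write@5
  I3 | 7 | 17 | 19 | 20   RAW R5: wait I2 write@16
  I4 | 8 | 9 | 13 | 14
  I5 | 15 | 21 | 22 | 23   WAW R4: wait I4 write@14 · RAW R0: wait I3 write@20
  I6 | 21 | 24 | 26 | 27   struct: ADD busy until I3 writes@20 · RAW R4: wait I5 write@23
  I7 | 24 | 25 | 33 | 34   WAW R4: wait I5 write@23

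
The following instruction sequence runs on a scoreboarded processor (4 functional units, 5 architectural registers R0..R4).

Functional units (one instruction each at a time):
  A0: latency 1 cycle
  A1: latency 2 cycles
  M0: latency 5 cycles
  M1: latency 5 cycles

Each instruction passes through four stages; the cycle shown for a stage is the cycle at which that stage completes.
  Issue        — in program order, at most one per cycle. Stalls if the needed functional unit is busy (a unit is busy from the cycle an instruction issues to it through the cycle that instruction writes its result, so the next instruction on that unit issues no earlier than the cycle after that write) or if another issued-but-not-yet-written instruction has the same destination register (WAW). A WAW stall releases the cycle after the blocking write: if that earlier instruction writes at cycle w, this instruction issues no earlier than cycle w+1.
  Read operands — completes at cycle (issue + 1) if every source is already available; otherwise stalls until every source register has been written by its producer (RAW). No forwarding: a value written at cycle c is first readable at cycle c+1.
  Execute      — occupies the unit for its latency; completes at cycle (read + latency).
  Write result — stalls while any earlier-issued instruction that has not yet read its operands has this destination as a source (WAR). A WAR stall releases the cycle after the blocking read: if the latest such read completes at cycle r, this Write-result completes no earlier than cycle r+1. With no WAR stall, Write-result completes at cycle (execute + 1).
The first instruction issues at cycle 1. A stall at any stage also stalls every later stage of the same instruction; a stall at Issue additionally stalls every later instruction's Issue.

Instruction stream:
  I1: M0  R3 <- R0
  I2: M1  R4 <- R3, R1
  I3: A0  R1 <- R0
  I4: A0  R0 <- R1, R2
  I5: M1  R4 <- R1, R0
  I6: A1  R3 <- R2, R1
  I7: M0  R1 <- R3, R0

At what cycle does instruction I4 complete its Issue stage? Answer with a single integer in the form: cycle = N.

cycle = 11

c1: I1→M0
c2: I1 RO, I2→M1
c3: I3→A0
c4: I3 RO
c5: I3 EX
c7: I1 EX
c8: I1 WR R3
c9: I2 RO
c10: I3 WR R1
c11: I4→A0
c12: I4 RO
c13: I4 EX
c14: I2 EX, I4 WR R0
c15: I2 WR R4
c16: I5→M1
c17: I5 RO, I6→A1
c18: I6 RO, I7→M0
c20: I6 EX
c21: I6 WR R3
c22: I5 EX, I7 RO
c23: I5 WR R4
c27: I7 EX
c28: I7 WR R1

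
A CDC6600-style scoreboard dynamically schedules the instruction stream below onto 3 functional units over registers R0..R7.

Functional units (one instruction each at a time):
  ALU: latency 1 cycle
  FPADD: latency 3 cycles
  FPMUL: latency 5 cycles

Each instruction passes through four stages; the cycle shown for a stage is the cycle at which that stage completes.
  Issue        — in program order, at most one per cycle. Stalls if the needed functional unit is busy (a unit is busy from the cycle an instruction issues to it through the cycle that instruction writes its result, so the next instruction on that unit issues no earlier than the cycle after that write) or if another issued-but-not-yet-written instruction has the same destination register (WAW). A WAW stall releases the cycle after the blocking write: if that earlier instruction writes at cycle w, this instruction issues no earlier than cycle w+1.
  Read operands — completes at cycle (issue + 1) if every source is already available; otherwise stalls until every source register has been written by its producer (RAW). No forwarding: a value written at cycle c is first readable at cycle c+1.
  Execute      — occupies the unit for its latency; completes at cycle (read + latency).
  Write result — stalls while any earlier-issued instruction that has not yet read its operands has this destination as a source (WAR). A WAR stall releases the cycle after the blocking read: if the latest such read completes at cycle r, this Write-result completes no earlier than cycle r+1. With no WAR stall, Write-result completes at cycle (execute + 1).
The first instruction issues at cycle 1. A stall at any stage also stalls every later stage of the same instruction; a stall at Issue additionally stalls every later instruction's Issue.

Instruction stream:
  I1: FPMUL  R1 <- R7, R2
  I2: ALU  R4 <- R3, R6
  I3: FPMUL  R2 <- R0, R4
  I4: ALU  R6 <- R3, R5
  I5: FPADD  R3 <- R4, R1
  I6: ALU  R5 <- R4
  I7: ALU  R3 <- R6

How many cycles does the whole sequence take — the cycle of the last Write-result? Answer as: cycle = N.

[I1] 1/2/7/8
[I2] 2/3/4/5
[I3] 9/10/15/16  (struct: FPMUL busy until I1 writes@8)
[I4] 10/11/12/13
[I5] 11/12/15/16
[I6] 14/15/16/17  (struct: ALU busy until I4 writes@13)
[I7] 18/19/20/21  (struct: ALU busy until I6 writes@17)

cycle = 21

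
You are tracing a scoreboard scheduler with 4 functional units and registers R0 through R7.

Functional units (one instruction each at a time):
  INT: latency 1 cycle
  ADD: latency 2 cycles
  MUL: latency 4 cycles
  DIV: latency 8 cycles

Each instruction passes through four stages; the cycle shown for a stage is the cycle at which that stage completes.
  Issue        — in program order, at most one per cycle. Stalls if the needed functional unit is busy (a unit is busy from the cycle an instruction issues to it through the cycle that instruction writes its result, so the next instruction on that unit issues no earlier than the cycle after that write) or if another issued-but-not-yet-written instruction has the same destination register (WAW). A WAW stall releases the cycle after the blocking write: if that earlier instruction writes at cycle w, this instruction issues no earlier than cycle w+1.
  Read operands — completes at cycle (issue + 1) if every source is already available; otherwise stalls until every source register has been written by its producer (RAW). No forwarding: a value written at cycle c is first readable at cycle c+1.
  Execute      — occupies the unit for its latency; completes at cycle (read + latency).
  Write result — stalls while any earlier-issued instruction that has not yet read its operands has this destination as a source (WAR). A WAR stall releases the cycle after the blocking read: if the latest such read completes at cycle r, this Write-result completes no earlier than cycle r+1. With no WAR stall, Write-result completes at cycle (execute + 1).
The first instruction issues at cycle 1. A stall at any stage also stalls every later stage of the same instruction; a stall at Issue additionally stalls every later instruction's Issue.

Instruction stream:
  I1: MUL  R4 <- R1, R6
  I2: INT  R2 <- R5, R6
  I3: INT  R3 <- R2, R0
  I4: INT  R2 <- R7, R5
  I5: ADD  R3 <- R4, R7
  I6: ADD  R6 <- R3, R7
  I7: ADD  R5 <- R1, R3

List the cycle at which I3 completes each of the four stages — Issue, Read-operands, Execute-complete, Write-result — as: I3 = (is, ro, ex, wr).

t=1  I1 issues→MUL
t=2  I1 reads, I2 issues→INT
t=3  I2 reads
t=4  I2 exec-done
t=5  I2 writes R2
t=6  I1 exec-done, I3 issues→INT
t=7  I1 writes R4, I3 reads
t=8  I3 exec-done
t=9  I3 writes R3
t=10  I4 issues→INT
t=11  I4 reads, I5 issues→ADD
t=12  I4 exec-done, I5 reads
t=13  I4 writes R2
t=14  I5 exec-done
t=15  I5 writes R3
t=16  I6 issues→ADD
t=17  I6 reads
t=19  I6 exec-done
t=20  I6 writes R6
t=21  I7 issues→ADD
t=22  I7 reads
t=24  I7 exec-done
t=25  I7 writes R5

I3 = (6, 7, 8, 9)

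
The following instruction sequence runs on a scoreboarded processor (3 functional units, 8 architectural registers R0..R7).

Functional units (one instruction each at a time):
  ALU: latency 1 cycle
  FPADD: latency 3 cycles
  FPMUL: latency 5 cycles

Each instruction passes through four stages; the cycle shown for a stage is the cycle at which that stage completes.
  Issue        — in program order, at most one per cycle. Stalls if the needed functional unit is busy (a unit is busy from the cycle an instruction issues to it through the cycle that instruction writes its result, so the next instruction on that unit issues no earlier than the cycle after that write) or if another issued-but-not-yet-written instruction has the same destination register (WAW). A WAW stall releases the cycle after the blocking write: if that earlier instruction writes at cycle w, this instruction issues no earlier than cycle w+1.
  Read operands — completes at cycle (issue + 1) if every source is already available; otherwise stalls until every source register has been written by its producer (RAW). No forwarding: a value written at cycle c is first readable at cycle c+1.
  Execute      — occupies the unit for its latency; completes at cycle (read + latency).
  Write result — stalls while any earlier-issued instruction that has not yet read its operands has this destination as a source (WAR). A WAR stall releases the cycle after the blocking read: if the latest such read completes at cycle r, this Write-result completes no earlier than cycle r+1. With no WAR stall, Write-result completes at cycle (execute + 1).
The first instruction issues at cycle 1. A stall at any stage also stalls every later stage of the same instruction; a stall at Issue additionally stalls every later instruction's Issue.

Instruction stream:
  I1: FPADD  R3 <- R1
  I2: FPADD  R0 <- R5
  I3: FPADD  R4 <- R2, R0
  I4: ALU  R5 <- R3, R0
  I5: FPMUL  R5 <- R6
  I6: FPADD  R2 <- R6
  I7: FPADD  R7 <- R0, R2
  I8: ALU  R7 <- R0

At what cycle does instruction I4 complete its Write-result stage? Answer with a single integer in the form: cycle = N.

cycle 1: I1 issues→FPADD
cycle 2: I1 reads
cycle 5: I1 exec-done
cycle 6: I1 writes R3
cycle 7: I2 issues→FPADD
cycle 8: I2 reads
cycle 11: I2 exec-done
cycle 12: I2 writes R0
cycle 13: I3 issues→FPADD
cycle 14: I3 reads; I4 issues→ALU
cycle 15: I4 reads
cycle 16: I4 exec-done
cycle 17: I3 exec-done; I4 writes R5
cycle 18: I3 writes R4; I5 issues→FPMUL
cycle 19: I5 reads; I6 issues→FPADD
cycle 20: I6 reads
cycle 23: I6 exec-done
cycle 24: I5 exec-done; I6 writes R2
cycle 25: I5 writes R5; I7 issues→FPADD
cycle 26: I7 reads
cycle 29: I7 exec-done
cycle 30: I7 writes R7
cycle 31: I8 issues→ALU
cycle 32: I8 reads
cycle 33: I8 exec-done
cycle 34: I8 writes R7

cycle = 17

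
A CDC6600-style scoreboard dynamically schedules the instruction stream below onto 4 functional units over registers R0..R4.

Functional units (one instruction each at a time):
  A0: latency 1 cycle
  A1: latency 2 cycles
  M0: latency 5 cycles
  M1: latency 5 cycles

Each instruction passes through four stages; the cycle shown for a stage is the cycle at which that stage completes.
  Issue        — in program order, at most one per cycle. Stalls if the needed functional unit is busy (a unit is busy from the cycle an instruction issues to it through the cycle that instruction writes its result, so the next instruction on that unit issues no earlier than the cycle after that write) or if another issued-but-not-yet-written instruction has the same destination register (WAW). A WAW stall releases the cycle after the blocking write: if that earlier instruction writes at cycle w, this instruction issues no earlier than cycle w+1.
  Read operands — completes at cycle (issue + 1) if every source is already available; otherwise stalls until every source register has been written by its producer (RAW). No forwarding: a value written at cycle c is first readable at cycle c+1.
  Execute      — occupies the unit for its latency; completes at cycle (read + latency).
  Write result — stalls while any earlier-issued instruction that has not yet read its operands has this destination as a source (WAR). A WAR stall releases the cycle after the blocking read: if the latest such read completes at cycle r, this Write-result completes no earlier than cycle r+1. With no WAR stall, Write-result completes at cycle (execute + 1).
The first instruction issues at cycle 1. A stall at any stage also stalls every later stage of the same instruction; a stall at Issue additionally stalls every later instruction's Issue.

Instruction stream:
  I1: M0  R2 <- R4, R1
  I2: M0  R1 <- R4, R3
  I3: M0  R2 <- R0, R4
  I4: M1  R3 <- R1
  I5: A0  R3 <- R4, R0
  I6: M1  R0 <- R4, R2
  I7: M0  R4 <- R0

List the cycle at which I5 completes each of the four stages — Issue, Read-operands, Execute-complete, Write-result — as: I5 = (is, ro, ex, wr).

I5 = (26, 27, 28, 29)

  I1 | 1 | 2 | 7 | 8
  I2 | 9 | 10 | 15 | 16   struct: M0 busy until I1 writes@8
  I3 | 17 | 18 | 23 | 24   struct: M0 busy until I2 writes@16
  I4 | 18 | 19 | 24 | 25
  I5 | 26 | 27 | 28 | 29   WAW R3: wait I4 write@25
  I6 | 27 | 28 | 33 | 34
  I7 | 28 | 35 | 40 | 41   RAW R0: wait I6 write@34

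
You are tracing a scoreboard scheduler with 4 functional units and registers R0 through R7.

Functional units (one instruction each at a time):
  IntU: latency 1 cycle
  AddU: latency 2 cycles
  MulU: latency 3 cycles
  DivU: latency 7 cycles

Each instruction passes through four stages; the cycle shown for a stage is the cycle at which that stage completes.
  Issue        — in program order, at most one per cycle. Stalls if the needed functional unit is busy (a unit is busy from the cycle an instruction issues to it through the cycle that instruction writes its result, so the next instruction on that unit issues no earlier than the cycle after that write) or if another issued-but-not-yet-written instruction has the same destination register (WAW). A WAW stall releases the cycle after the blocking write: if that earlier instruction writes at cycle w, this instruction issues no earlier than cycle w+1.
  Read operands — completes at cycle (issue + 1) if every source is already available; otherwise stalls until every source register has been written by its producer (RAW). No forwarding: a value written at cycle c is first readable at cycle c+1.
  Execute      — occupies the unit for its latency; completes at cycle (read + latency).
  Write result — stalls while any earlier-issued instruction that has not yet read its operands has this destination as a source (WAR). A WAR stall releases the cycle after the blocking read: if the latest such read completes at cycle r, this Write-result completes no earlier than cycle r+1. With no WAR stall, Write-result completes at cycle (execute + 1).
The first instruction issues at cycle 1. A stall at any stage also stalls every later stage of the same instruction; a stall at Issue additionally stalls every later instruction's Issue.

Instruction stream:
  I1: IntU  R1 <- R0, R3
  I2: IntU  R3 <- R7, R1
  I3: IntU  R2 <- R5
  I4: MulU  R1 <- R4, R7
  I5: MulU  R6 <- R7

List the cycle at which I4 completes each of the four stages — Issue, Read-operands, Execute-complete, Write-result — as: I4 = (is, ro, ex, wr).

cycle 1: I1→IntU
cycle 2: I1 RO
cycle 3: I1 EX
cycle 4: I1 WR R1
cycle 5: I2→IntU
cycle 6: I2 RO
cycle 7: I2 EX
cycle 8: I2 WR R3
cycle 9: I3→IntU
cycle 10: I3 RO; I4→MulU
cycle 11: I3 EX; I4 RO
cycle 12: I3 WR R2
cycle 14: I4 EX
cycle 15: I4 WR R1
cycle 16: I5→MulU
cycle 17: I5 RO
cycle 20: I5 EX
cycle 21: I5 WR R6

I4 = (10, 11, 14, 15)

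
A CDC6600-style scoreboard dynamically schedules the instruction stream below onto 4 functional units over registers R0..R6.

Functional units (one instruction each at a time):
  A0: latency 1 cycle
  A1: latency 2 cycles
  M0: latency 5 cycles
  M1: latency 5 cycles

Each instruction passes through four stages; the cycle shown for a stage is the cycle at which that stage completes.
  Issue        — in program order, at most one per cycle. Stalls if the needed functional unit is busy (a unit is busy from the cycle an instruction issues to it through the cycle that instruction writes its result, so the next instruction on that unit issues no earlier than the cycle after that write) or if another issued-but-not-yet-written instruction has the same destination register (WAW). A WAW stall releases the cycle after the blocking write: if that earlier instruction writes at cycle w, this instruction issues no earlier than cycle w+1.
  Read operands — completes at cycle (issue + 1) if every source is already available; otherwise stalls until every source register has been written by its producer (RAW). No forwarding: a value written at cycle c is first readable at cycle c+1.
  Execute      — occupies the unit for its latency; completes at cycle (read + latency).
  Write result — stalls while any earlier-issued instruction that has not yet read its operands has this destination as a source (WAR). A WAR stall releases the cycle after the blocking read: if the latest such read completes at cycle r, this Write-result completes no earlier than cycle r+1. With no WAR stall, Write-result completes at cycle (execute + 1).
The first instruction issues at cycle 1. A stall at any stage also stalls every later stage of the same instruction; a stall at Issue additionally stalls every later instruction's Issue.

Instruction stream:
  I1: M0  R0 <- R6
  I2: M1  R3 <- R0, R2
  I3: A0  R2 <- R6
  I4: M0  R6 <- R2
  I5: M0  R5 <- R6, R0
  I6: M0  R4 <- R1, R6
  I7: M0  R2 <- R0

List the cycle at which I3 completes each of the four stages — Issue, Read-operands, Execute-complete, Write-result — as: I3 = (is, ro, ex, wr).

cycle 1: issue I1 (M0)
cycle 2: I1 read-ops · issue I2 (M1)
cycle 3: issue I3 (A0)
cycle 4: I3 read-ops
cycle 5: I3 finished on A0
cycle 7: I1 finished on M0
cycle 8: I1→R0
cycle 9: I2 read-ops · issue I4 (M0)
cycle 10: I3→R2
cycle 11: I4 read-ops
cycle 14: I2 finished on M1
cycle 15: I2→R3
cycle 16: I4 finished on M0
cycle 17: I4→R6
cycle 18: issue I5 (M0)
cycle 19: I5 read-ops
cycle 24: I5 finished on M0
cycle 25: I5→R5
cycle 26: issue I6 (M0)
cycle 27: I6 read-ops
cycle 32: I6 finished on M0
cycle 33: I6→R4
cycle 34: issue I7 (M0)
cycle 35: I7 read-ops
cycle 40: I7 finished on M0
cycle 41: I7→R2

I3 = (3, 4, 5, 10)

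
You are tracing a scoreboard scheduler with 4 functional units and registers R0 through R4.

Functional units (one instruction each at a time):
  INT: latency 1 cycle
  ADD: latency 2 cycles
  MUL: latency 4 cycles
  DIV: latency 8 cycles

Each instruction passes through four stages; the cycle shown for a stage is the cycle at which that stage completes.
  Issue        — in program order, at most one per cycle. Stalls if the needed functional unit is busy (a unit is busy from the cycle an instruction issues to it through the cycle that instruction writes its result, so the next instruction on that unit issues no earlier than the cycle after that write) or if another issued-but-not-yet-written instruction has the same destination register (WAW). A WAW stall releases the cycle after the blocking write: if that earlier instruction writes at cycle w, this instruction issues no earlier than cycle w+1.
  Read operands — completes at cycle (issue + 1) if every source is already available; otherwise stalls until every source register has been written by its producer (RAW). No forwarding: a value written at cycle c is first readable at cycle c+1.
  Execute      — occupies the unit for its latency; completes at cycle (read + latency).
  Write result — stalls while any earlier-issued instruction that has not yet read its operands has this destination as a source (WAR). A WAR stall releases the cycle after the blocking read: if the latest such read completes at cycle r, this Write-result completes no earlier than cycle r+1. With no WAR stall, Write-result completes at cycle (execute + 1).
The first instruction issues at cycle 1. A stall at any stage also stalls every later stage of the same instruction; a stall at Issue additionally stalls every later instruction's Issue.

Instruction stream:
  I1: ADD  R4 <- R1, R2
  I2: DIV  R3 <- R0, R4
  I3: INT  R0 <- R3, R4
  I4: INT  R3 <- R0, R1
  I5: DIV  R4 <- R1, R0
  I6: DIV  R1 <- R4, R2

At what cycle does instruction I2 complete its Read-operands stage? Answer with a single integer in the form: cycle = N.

cycle = 6

cycle 1: I1 issues→ADD
cycle 2: I1 reads | I2 issues→DIV
cycle 3: I3 issues→INT
cycle 4: I1 exec-done
cycle 5: I1 writes R4
cycle 6: I2 reads
cycle 14: I2 exec-done
cycle 15: I2 writes R3
cycle 16: I3 reads
cycle 17: I3 exec-done
cycle 18: I3 writes R0
cycle 19: I4 issues→INT
cycle 20: I4 reads | I5 issues→DIV
cycle 21: I4 exec-done | I5 reads
cycle 22: I4 writes R3
cycle 29: I5 exec-done
cycle 30: I5 writes R4
cycle 31: I6 issues→DIV
cycle 32: I6 reads
cycle 40: I6 exec-done
cycle 41: I6 writes R1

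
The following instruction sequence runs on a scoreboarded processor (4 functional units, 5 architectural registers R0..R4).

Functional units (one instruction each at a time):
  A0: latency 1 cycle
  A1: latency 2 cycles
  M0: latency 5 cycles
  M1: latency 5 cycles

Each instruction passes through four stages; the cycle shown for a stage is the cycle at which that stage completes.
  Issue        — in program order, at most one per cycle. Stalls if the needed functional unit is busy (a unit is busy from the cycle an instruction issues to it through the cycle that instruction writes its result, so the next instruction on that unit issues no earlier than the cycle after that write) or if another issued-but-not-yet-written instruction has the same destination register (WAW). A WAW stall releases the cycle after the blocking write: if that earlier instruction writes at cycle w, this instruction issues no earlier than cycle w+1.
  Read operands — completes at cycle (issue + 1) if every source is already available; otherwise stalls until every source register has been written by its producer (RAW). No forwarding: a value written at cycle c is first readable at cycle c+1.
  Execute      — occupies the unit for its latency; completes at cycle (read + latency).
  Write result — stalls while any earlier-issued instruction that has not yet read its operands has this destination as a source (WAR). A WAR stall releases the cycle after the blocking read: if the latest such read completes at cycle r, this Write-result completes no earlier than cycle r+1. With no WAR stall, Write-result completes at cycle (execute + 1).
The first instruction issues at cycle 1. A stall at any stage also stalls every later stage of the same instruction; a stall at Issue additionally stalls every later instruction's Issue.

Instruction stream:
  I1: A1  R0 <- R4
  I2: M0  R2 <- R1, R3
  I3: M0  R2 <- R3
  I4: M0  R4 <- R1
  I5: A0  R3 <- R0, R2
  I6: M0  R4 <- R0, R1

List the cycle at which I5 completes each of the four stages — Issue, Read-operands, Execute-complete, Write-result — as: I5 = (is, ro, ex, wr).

  I1 | 1 | 2 | 4 | 5
  I2 | 2 | 3 | 8 | 9
  I3 | 10 | 11 | 16 | 17   struct: M0 busy until I2 writes@9
  I4 | 18 | 19 | 24 | 25   struct: M0 busy until I3 writes@17
  I5 | 19 | 20 | 21 | 22
  I6 | 26 | 27 | 32 | 33   struct: M0 busy until I4 writes@25

I5 = (19, 20, 21, 22)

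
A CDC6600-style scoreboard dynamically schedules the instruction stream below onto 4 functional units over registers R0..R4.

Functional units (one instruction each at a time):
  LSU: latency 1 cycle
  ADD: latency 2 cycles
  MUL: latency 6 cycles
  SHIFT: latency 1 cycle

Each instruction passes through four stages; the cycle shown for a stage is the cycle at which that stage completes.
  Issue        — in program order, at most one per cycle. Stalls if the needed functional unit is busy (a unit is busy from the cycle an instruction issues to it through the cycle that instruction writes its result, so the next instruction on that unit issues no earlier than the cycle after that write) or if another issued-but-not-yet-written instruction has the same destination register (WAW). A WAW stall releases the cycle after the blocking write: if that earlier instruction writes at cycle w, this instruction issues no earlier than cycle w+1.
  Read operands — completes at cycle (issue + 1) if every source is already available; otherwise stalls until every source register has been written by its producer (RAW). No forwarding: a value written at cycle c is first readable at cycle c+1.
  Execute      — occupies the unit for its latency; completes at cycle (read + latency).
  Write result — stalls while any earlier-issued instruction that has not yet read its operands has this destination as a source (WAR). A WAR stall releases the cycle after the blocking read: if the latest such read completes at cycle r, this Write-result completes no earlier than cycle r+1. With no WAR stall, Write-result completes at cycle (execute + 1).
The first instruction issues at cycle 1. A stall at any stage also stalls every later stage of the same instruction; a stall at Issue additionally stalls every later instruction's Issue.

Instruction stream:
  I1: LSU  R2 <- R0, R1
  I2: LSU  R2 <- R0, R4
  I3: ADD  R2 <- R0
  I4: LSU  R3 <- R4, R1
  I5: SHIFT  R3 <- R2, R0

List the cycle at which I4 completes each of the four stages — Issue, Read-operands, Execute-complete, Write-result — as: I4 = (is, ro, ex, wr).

I4 = (10, 11, 12, 13)

  I1 | 1 | 2 | 3 | 4
  I2 | 5 | 6 | 7 | 8   struct: LSU busy until I1 writes@4
  I3 | 9 | 10 | 12 | 13   WAW R2: wait I2 write@8
  I4 | 10 | 11 | 12 | 13
  I5 | 14 | 15 | 16 | 17   WAW R3: wait I4 write@13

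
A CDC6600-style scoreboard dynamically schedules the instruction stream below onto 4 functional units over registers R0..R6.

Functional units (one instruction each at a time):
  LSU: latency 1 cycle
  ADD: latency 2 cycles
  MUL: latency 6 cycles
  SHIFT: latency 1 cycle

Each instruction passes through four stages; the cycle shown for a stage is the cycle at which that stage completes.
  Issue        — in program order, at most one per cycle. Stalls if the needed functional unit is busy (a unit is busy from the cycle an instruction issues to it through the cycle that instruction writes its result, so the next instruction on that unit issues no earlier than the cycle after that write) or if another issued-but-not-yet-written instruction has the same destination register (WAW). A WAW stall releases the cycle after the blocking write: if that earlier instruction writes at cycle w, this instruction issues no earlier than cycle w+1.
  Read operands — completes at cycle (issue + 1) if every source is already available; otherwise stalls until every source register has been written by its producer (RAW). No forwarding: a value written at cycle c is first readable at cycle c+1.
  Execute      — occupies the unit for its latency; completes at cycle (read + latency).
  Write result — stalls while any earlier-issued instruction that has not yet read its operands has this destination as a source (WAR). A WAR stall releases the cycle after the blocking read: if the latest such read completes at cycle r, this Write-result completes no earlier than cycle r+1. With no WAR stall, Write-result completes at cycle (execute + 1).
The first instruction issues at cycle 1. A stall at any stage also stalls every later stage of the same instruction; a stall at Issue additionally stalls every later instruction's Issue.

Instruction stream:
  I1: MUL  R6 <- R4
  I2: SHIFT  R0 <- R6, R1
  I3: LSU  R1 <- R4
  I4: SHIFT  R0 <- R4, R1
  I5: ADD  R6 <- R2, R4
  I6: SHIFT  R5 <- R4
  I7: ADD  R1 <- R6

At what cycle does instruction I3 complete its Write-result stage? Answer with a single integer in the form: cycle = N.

I1: IS=1 RO=2 EX=8 WR=9
I2: IS=2 RO=10 EX=11 WR=12  [RAW R6: wait I1 write@9]
I3: IS=3 RO=4 EX=5 WR=11  [WAR R1: wait I2 read@10]
I4: IS=13 RO=14 EX=15 WR=16  [struct: SHIFT busy until I2 writes@12]
I5: IS=14 RO=15 EX=17 WR=18
I6: IS=17 RO=18 EX=19 WR=20  [struct: SHIFT busy until I4 writes@16]
I7: IS=19 RO=20 EX=22 WR=23  [struct: ADD busy until I5 writes@18]

cycle = 11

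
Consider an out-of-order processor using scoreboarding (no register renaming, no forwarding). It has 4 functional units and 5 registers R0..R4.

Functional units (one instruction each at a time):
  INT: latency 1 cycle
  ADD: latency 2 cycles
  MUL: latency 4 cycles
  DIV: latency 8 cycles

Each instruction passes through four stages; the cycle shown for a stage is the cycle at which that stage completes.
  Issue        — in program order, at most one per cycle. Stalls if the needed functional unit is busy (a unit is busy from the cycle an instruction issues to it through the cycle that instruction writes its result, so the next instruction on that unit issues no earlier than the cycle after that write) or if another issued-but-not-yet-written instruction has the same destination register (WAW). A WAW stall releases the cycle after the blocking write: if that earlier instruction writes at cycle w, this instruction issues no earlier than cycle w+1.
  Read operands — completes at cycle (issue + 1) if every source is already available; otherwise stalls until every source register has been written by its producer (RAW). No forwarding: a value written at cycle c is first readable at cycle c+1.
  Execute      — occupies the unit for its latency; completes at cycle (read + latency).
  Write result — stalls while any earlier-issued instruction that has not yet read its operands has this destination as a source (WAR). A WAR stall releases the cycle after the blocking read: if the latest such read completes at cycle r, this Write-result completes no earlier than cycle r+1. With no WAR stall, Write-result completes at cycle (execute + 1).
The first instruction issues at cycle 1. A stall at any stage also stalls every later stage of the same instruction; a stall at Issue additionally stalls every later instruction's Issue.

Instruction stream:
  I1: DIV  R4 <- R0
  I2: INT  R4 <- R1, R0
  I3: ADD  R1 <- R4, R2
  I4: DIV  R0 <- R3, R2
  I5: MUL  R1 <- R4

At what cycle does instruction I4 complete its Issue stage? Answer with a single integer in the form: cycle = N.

cycle = 14

c1: issue I1 (DIV)
c2: I1 read-ops
c10: I1 finished on DIV
c11: I1→R4
c12: issue I2 (INT)
c13: I2 read-ops | issue I3 (ADD)
c14: I2 finished on INT | issue I4 (DIV)
c15: I2→R4 | I4 read-ops
c16: I3 read-ops
c18: I3 finished on ADD
c19: I3→R1
c20: issue I5 (MUL)
c21: I5 read-ops
c23: I4 finished on DIV
c24: I4→R0
c25: I5 finished on MUL
c26: I5→R1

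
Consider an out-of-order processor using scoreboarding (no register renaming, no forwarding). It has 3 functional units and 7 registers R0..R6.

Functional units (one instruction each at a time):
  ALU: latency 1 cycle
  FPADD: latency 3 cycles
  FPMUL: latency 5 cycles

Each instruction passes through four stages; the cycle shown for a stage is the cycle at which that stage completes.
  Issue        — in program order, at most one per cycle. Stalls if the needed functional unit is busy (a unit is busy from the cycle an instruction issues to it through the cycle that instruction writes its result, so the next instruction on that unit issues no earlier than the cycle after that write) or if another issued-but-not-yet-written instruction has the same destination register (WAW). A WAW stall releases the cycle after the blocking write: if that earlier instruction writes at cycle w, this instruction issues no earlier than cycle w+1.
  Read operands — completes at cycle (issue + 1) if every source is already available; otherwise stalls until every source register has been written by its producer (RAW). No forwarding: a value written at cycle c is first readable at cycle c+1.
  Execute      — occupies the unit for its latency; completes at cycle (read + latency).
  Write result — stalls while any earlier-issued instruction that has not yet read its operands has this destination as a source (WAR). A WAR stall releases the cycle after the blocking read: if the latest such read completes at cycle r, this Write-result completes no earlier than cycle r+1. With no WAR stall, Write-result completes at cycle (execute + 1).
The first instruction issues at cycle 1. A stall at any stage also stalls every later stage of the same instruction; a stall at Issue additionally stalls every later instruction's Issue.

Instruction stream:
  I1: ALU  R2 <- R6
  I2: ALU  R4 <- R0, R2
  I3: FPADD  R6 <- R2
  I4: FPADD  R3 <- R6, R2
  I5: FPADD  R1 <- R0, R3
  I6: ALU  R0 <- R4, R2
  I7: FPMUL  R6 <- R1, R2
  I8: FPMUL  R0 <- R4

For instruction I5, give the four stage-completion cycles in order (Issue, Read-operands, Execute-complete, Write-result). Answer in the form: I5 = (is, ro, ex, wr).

t=1  I1 issues→ALU
t=2  I1 reads
t=3  I1 exec-done
t=4  I1 writes R2
t=5  I2 issues→ALU
t=6  I2 reads; I3 issues→FPADD
t=7  I2 exec-done; I3 reads
t=8  I2 writes R4
t=10  I3 exec-done
t=11  I3 writes R6
t=12  I4 issues→FPADD
t=13  I4 reads
t=16  I4 exec-done
t=17  I4 writes R3
t=18  I5 issues→FPADD
t=19  I5 reads; I6 issues→ALU
t=20  I6 reads; I7 issues→FPMUL
t=21  I6 exec-done
t=22  I5 exec-done; I6 writes R0
t=23  I5 writes R1
t=24  I7 reads
t=29  I7 exec-done
t=30  I7 writes R6
t=31  I8 issues→FPMUL
t=32  I8 reads
t=37  I8 exec-done
t=38  I8 writes R0

I5 = (18, 19, 22, 23)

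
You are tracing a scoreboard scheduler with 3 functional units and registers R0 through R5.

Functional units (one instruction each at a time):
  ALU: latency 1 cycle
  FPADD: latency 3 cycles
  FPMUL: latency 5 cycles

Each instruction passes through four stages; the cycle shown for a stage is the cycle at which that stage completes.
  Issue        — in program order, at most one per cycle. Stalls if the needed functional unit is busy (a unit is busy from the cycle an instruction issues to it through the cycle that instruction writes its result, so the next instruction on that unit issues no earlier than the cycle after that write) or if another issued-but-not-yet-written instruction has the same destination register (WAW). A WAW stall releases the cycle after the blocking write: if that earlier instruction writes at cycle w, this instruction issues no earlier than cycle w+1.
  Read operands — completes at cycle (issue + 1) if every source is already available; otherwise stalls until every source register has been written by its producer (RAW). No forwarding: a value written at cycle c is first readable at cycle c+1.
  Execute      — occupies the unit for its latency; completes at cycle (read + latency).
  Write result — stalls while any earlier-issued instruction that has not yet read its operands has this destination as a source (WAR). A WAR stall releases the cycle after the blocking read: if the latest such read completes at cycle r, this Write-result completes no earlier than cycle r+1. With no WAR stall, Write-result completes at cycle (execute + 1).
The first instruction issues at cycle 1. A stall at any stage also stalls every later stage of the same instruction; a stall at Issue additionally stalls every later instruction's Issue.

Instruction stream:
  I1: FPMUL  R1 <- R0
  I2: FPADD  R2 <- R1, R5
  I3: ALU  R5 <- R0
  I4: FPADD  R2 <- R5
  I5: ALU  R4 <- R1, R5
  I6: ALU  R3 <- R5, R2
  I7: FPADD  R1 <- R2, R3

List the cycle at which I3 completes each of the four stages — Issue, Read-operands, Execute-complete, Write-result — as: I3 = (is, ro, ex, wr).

I3 = (3, 4, 5, 10)

c1: I1→FPMUL
c2: I1 RO, I2→FPADD
c3: I3→ALU
c4: I3 RO
c5: I3 EX
c7: I1 EX
c8: I1 WR R1
c9: I2 RO
c10: I3 WR R5
c12: I2 EX
c13: I2 WR R2
c14: I4→FPADD
c15: I4 RO, I5→ALU
c16: I5 RO
c17: I5 EX
c18: I4 EX, I5 WR R4
c19: I4 WR R2, I6→ALU
c20: I6 RO, I7→FPADD
c21: I6 EX
c22: I6 WR R3
c23: I7 RO
c26: I7 EX
c27: I7 WR R1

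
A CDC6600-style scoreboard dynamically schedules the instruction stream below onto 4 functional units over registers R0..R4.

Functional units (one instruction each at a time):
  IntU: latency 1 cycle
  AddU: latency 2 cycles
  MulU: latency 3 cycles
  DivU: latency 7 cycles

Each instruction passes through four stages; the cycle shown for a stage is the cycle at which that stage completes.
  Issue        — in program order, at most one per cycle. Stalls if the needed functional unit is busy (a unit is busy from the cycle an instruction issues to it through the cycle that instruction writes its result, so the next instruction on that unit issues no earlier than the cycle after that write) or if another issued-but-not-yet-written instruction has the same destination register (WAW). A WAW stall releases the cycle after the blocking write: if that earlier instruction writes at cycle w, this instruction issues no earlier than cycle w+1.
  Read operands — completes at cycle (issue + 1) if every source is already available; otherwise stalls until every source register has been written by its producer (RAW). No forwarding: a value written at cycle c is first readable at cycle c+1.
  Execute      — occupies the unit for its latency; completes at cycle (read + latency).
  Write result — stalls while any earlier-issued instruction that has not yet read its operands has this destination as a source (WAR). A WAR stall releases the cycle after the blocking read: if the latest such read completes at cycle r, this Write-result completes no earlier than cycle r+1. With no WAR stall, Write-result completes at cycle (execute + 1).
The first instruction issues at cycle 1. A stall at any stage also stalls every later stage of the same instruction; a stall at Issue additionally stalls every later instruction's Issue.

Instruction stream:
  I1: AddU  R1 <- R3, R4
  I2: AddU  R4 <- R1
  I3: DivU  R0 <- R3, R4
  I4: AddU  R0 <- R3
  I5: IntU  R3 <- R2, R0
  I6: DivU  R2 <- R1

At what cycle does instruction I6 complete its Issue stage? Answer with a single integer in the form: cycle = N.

cycle = 22

1) issue 1, read 2, done 4, write 5
2) issue 6, read 7, done 9, write 10  <struct: AddU busy until I1 writes@5>
3) issue 7, read 11, done 18, write 19  <RAW R4: wait I2 write@10>
4) issue 20, read 21, done 23, write 24  <WAW R0: wait I3 write@19>
5) issue 21, read 25, done 26, write 27  <RAW R0: wait I4 write@24>
6) issue 22, read 23, done 30, write 31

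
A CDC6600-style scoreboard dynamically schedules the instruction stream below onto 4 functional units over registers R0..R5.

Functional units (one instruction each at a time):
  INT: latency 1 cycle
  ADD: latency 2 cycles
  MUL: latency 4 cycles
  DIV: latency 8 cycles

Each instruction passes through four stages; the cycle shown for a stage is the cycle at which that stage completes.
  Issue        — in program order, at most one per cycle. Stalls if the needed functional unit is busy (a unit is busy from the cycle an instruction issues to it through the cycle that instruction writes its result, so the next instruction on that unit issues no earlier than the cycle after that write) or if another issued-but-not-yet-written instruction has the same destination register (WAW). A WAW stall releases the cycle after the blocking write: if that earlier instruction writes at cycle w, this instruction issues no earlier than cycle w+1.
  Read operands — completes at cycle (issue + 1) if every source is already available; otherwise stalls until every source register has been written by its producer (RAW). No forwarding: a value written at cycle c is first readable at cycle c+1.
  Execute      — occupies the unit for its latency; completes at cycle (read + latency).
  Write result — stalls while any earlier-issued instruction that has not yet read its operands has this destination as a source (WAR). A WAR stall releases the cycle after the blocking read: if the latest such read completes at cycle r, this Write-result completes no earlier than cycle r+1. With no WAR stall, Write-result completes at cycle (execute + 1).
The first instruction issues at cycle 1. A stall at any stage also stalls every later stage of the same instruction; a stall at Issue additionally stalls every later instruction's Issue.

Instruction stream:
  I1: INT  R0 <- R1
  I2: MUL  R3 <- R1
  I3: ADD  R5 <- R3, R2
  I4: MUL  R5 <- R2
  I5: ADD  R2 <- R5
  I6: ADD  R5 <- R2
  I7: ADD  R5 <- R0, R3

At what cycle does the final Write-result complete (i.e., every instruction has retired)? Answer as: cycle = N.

c1: issue I1 (INT)
c2: I1 read-ops, issue I2 (MUL)
c3: I1 finished on INT, I2 read-ops, issue I3 (ADD)
c4: I1→R0
c7: I2 finished on MUL
c8: I2→R3
c9: I3 read-ops
c11: I3 finished on ADD
c12: I3→R5
c13: issue I4 (MUL)
c14: I4 read-ops, issue I5 (ADD)
c18: I4 finished on MUL
c19: I4→R5
c20: I5 read-ops
c22: I5 finished on ADD
c23: I5→R2
c24: issue I6 (ADD)
c25: I6 read-ops
c27: I6 finished on ADD
c28: I6→R5
c29: issue I7 (ADD)
c30: I7 read-ops
c32: I7 finished on ADD
c33: I7→R5

cycle = 33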